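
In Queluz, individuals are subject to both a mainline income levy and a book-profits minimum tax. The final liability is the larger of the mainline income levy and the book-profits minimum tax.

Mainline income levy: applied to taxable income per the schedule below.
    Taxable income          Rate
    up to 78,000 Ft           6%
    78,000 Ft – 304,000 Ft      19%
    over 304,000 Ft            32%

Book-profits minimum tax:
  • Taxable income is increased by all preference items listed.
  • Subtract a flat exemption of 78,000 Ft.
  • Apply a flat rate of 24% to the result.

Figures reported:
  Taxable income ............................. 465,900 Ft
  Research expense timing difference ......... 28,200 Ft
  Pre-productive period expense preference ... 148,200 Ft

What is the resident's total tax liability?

135,432 Ft

Book-profits minimum tax:
  Adjusted income: 465,900 Ft + 28,200 Ft + 148,200 Ft = 642,300 Ft
  Less exemption 78,000 Ft → base 564,300 Ft
  564,300 Ft × 24% = 135,432 Ft

Mainline income levy:
  78,000 Ft × 6% = 4,680 Ft
  226,000 Ft × 19% = 42,940 Ft
  161,900 Ft × 32% = 51,808 Ft
  → 99,428 Ft

135,432 Ft > 99,428 Ft, so the book-profits minimum tax is the binding amount.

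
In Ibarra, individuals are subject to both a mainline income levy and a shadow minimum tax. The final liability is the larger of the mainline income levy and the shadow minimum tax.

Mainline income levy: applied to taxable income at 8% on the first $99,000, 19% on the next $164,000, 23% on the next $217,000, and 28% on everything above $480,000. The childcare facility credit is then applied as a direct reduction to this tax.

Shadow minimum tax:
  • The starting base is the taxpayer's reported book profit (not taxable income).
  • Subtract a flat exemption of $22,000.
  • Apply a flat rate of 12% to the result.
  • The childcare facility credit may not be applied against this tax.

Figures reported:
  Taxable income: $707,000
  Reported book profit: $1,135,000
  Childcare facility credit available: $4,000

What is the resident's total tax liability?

$148,550

Shadow minimum tax:
  Base (reported book profit): $1,135,000
  Less exemption $22,000 → base $1,113,000
  $1,113,000 × 12% = $133,560

Mainline income levy:
  $99,000 × 8% = $7,920
  $164,000 × 19% = $31,160
  $217,000 × 23% = $49,910
  $227,000 × 28% = $63,560
  → $152,550
  Less childcare facility credit $4,000 → $148,550

$148,550 > $133,560, so the mainline income levy governs.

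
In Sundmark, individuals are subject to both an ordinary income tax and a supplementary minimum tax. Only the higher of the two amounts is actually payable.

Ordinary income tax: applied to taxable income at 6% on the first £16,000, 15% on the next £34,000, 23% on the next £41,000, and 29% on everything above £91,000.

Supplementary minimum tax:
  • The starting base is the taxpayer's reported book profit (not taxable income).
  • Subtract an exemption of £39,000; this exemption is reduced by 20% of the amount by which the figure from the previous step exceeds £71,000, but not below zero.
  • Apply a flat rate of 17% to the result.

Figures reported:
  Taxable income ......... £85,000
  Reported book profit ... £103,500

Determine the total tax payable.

£14,110

Ordinary income tax:
  £16,000 × 6% = £960
  £34,000 × 15% = £5,100
  £35,000 × 23% = £8,050
  → £14,110

Supplementary minimum tax:
  Base (reported book profit): £103,500
  Exemption: £39,000 − 20% × (£103,500 − £71,000) = £39,000 − £6,500 = £32,500
  Base: £103,500 − £32,500 = £71,000
  £71,000 × 17% = £12,070

£14,110 > £12,070, so the ordinary income tax governs.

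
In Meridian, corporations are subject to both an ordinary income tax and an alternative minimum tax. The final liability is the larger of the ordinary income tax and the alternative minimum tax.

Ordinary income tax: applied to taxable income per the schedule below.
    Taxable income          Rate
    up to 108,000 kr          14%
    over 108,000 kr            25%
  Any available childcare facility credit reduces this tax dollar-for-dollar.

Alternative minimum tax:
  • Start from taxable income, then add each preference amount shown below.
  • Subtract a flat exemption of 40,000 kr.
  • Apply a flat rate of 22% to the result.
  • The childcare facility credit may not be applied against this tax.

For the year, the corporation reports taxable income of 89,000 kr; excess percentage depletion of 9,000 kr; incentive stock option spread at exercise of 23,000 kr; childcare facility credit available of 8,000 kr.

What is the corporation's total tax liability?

17,820 kr

Alternative minimum tax:
  Adjusted income: 89,000 kr + 9,000 kr + 23,000 kr = 121,000 kr
  Less exemption 40,000 kr → base 81,000 kr
  81,000 kr × 22% = 17,820 kr

Ordinary income tax:
  89,000 kr × 14% = 12,460 kr
  Less childcare facility credit 8,000 kr → 4,460 kr

17,820 kr > 4,460 kr, so the alternative minimum tax is the binding amount.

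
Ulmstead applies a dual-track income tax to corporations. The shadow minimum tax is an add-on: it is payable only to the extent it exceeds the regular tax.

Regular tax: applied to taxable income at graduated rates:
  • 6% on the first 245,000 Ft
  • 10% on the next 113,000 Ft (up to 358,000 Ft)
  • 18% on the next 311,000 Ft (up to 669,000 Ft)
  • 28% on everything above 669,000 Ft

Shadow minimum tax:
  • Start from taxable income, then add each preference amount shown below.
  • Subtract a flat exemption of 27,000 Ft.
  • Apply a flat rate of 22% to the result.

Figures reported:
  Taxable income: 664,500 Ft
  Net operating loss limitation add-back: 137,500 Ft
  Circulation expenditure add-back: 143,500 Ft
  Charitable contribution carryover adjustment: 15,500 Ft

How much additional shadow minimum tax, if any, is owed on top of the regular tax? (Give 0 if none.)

Regular tax:
  245,000 Ft × 6% = 14,700 Ft
  113,000 Ft × 10% = 11,300 Ft
  306,500 Ft × 18% = 55,170 Ft
  → 81,170 Ft

Shadow minimum tax:
  Adjusted income: 664,500 Ft + 137,500 Ft + 143,500 Ft + 15,500 Ft = 961,000 Ft
  Less exemption 27,000 Ft → base 934,000 Ft
  934,000 Ft × 22% = 205,480 Ft

Excess of shadow minimum tax over regular tax: 205,480 Ft − 81,170 Ft = 124,310 Ft.

124,310 Ft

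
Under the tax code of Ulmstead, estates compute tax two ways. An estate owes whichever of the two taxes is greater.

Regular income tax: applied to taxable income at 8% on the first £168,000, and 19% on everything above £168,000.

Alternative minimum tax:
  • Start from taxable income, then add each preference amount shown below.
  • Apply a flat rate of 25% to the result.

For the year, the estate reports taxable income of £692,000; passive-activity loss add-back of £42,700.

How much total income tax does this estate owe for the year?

£183,675

Regular income tax:
  £168,000 × 8% = £13,440
  £524,000 × 19% = £99,560
  → £113,000

Alternative minimum tax:
  Adjusted income: £692,000 + £42,700 = £734,700
  £734,700 × 25% = £183,675

£183,675 > £113,000, so the alternative minimum tax is the binding amount.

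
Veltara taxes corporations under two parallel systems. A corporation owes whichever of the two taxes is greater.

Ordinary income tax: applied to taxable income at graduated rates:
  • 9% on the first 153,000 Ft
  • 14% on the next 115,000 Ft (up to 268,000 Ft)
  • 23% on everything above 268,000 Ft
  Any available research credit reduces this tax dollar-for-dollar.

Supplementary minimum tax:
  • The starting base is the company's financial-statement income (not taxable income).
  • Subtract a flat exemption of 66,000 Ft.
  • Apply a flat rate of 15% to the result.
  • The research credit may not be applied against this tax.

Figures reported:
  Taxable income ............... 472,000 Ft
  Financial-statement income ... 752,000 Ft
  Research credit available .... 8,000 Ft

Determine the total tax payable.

102,900 Ft

Supplementary minimum tax:
  Base (financial-statement income): 752,000 Ft
  Less exemption 66,000 Ft → base 686,000 Ft
  686,000 Ft × 15% = 102,900 Ft

Ordinary income tax:
  153,000 Ft × 9% = 13,770 Ft
  115,000 Ft × 14% = 16,100 Ft
  204,000 Ft × 23% = 46,920 Ft
  → 76,790 Ft
  Less research credit 8,000 Ft → 68,790 Ft

102,900 Ft > 68,790 Ft, so the supplementary minimum tax is the binding amount.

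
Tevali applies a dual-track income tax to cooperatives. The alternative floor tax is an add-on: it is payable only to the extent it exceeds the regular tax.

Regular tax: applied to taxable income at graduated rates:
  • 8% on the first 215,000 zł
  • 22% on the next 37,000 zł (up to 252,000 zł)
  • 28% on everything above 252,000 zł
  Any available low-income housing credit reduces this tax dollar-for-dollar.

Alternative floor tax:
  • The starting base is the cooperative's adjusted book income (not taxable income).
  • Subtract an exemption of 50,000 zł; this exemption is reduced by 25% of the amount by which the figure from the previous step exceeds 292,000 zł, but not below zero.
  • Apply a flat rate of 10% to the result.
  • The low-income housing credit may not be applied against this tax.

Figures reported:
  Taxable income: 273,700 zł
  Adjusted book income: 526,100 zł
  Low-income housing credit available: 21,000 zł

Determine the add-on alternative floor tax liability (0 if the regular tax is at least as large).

42,194 zł

Alternative floor tax:
  Base (adjusted book income): 526,100 zł
  Exemption: 25% × (526,100 zł − 292,000 zł) = 58,525 zł ≥ 50,000 zł, so the exemption is fully phased out
  Base: 526,100 zł − 0 zł = 526,100 zł
  526,100 zł × 10% = 52,610 zł

Regular tax:
  215,000 zł × 8% = 17,200 zł
  37,000 zł × 22% = 8,140 zł
  21,700 zł × 28% = 6,076 zł
  → 31,416 zł
  Less low-income housing credit 21,000 zł → 10,416 zł

Excess of alternative floor tax over regular tax: 52,610 zł − 10,416 zł = 42,194 zł.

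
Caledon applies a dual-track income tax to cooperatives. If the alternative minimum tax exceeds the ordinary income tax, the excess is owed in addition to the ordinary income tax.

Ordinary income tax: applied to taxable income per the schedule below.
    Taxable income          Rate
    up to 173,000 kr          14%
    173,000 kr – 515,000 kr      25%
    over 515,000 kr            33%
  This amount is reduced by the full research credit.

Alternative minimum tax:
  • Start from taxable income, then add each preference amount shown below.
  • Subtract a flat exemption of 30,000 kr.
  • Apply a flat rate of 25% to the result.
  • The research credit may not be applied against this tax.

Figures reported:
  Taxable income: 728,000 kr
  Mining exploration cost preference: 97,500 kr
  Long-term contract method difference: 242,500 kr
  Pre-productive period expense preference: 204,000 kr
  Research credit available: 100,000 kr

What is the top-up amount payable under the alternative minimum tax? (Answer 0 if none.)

230,490 kr

Ordinary income tax:
  173,000 kr × 14% = 24,220 kr
  342,000 kr × 25% = 85,500 kr
  213,000 kr × 33% = 70,290 kr
  → 180,010 kr
  Less research credit 100,000 kr → 80,010 kr

Alternative minimum tax:
  Adjusted income: 728,000 kr + 97,500 kr + 242,500 kr + 204,000 kr = 1,272,000 kr
  Less exemption 30,000 kr → base 1,242,000 kr
  1,242,000 kr × 25% = 310,500 kr

Excess of alternative minimum tax over ordinary income tax: 310,500 kr − 80,010 kr = 230,490 kr.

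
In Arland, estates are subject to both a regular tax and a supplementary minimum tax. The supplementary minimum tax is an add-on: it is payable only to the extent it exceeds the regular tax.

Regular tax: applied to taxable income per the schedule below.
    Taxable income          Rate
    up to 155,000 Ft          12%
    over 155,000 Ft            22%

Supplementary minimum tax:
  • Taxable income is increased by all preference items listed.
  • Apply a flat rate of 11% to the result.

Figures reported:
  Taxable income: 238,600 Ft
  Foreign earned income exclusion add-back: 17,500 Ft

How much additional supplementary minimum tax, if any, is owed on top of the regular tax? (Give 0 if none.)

Supplementary minimum tax:
  Adjusted income: 238,600 Ft + 17,500 Ft = 256,100 Ft
  256,100 Ft × 11% = 28,171 Ft

Regular tax:
  155,000 Ft × 12% = 18,600 Ft
  83,600 Ft × 22% = 18,392 Ft
  → 36,992 Ft

28,171 Ft ≤ 36,992 Ft, so no add-on is due.

0 Ft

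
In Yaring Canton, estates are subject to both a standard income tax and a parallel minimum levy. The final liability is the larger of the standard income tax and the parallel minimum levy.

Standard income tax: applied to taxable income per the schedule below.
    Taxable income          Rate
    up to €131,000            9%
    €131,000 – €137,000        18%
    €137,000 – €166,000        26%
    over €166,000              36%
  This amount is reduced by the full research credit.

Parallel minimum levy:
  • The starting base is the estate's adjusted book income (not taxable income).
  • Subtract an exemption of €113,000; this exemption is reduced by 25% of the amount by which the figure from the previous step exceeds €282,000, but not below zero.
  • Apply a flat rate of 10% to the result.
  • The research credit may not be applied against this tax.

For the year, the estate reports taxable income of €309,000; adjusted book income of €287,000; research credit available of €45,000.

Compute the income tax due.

€26,890

Standard income tax:
  €131,000 × 9% = €11,790
  €6,000 × 18% = €1,080
  €29,000 × 26% = €7,540
  €143,000 × 36% = €51,480
  → €71,890
  Less research credit €45,000 → €26,890

Parallel minimum levy:
  Base (adjusted book income): €287,000
  Exemption: €113,000 − 25% × (€287,000 − €282,000) = €113,000 − €1,250 = €111,750
  Base: €287,000 − €111,750 = €175,250
  €175,250 × 10% = €17,525

€26,890 > €17,525, so the standard income tax governs.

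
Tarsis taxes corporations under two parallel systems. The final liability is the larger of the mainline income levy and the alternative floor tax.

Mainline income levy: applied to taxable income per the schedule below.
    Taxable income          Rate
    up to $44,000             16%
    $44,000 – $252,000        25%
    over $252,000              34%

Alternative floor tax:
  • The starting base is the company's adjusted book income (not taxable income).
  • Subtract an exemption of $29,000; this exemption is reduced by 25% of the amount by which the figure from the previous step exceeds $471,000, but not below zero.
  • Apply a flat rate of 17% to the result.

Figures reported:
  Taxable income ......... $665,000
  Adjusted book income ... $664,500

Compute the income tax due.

$199,460

Mainline income levy:
  $44,000 × 16% = $7,040
  $208,000 × 25% = $52,000
  $413,000 × 34% = $140,420
  → $199,460

Alternative floor tax:
  Base (adjusted book income): $664,500
  Exemption: 25% × ($664,500 − $471,000) = $48,375 ≥ $29,000, so the exemption is fully phased out
  Base: $664,500 − $0 = $664,500
  $664,500 × 17% = $112,965

$199,460 > $112,965, so the mainline income levy governs.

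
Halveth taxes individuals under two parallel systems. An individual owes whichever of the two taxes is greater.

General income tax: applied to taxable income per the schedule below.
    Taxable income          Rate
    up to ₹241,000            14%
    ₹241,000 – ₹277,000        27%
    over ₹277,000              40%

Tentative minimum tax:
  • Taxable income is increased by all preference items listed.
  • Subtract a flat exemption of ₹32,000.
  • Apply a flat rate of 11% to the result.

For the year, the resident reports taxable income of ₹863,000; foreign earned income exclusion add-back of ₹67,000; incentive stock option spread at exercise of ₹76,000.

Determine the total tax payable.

General income tax:
  ₹241,000 × 14% = ₹33,740
  ₹36,000 × 27% = ₹9,720
  ₹586,000 × 40% = ₹234,400
  → ₹277,860

Tentative minimum tax:
  Adjusted income: ₹863,000 + ₹67,000 + ₹76,000 = ₹1,006,000
  Less exemption ₹32,000 → base ₹974,000
  ₹974,000 × 11% = ₹107,140

₹277,860 > ₹107,140, so the general income tax governs.

₹277,860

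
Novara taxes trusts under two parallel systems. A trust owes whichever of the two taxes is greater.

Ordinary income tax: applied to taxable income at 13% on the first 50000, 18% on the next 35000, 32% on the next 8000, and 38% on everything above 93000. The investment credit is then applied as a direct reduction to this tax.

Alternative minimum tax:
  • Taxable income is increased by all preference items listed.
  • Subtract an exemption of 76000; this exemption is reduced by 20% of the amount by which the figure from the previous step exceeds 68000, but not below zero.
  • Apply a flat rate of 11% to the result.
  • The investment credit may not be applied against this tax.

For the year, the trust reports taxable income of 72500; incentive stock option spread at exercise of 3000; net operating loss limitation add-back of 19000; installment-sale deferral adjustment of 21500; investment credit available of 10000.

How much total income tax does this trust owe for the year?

Alternative minimum tax:
  Adjusted income: 72500 + 3000 + 19000 + 21500 = 116000
  Exemption: 76000 − 20% × (116000 − 68000) = 76000 − 9600 = 66400
  Base: 116000 − 66400 = 49600
  49600 × 11% = 5456

Ordinary income tax:
  50000 × 13% = 6500
  22500 × 18% = 4050
  → 10550
  Less investment credit 10000 → 550

5456 > 550, so the alternative minimum tax is the binding amount.

5456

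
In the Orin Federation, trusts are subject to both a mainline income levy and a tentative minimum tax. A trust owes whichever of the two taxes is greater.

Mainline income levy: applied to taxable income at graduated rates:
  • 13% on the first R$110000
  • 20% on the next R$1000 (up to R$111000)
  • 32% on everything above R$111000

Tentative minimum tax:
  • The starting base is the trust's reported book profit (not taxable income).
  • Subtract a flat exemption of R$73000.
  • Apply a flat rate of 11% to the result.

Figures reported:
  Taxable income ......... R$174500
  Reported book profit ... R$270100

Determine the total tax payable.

R$34820

Mainline income levy:
  R$110000 × 13% = R$14300
  R$1000 × 20% = R$200
  R$63500 × 32% = R$20320
  → R$34820

Tentative minimum tax:
  Base (reported book profit): R$270100
  Less exemption R$73000 → base R$197100
  R$197100 × 11% = R$21681

R$34820 > R$21681, so the mainline income levy governs.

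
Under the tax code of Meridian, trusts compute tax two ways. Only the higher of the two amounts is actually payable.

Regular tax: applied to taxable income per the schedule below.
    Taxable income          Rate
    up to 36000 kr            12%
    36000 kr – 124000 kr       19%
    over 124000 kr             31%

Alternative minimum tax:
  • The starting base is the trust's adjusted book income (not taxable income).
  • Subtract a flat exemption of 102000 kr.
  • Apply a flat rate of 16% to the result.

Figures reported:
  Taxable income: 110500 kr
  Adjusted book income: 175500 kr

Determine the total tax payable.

18475 kr

Alternative minimum tax:
  Base (adjusted book income): 175500 kr
  Less exemption 102000 kr → base 73500 kr
  73500 kr × 16% = 11760 kr

Regular tax:
  36000 kr × 12% = 4320 kr
  74500 kr × 19% = 14155 kr
  → 18475 kr

18475 kr > 11760 kr, so the regular tax governs.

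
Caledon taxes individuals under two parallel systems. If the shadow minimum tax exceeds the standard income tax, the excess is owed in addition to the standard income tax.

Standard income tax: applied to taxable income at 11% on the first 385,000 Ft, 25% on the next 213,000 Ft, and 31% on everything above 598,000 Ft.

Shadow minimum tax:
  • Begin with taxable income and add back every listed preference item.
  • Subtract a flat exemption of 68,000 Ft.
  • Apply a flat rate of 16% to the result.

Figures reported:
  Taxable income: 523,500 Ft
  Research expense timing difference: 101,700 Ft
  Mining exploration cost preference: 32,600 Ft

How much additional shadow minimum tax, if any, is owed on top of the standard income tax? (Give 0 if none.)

Shadow minimum tax:
  Adjusted income: 523,500 Ft + 101,700 Ft + 32,600 Ft = 657,800 Ft
  Less exemption 68,000 Ft → base 589,800 Ft
  589,800 Ft × 16% = 94,368 Ft

Standard income tax:
  385,000 Ft × 11% = 42,350 Ft
  138,500 Ft × 25% = 34,625 Ft
  → 76,975 Ft

Excess of shadow minimum tax over standard income tax: 94,368 Ft − 76,975 Ft = 17,393 Ft.

17,393 Ft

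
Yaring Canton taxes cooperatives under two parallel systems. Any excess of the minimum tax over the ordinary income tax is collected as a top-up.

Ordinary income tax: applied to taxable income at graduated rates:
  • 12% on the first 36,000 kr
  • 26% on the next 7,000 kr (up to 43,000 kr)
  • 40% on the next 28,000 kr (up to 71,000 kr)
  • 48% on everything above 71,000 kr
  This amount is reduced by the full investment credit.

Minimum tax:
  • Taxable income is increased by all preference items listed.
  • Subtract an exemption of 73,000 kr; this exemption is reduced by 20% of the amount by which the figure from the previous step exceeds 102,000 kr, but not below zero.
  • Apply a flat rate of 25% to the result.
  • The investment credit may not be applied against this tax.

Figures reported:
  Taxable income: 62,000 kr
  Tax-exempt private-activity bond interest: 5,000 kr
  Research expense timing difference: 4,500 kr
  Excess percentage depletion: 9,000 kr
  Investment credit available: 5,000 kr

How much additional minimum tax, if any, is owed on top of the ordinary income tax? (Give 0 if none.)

Ordinary income tax:
  36,000 kr × 12% = 4,320 kr
  7,000 kr × 26% = 1,820 kr
  19,000 kr × 40% = 7,600 kr
  → 13,740 kr
  Less investment credit 5,000 kr → 8,740 kr

Minimum tax:
  Adjusted income: 62,000 kr + 5,000 kr + 4,500 kr + 9,000 kr = 80,500 kr
  Exemption: 80,500 kr ≤ 102,000 kr, so full 73,000 kr applies
  Base: 80,500 kr − 73,000 kr = 7,500 kr
  7,500 kr × 25% = 1,875 kr

1,875 kr ≤ 8,740 kr, so no add-on is due.

0 kr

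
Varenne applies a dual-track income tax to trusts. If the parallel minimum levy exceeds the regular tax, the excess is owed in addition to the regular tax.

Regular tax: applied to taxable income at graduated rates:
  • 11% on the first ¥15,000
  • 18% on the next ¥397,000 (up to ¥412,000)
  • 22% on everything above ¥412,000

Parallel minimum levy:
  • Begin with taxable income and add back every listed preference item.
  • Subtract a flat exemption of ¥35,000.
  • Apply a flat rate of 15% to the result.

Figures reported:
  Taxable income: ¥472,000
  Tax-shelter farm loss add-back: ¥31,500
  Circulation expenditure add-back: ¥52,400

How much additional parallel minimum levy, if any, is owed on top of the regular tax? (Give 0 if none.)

¥0

Regular tax:
  ¥15,000 × 11% = ¥1,650
  ¥397,000 × 18% = ¥71,460
  ¥60,000 × 22% = ¥13,200
  → ¥86,310

Parallel minimum levy:
  Adjusted income: ¥472,000 + ¥31,500 + ¥52,400 = ¥555,900
  Less exemption ¥35,000 → base ¥520,900
  ¥520,900 × 15% = ¥78,135

¥78,135 ≤ ¥86,310, so no add-on is due.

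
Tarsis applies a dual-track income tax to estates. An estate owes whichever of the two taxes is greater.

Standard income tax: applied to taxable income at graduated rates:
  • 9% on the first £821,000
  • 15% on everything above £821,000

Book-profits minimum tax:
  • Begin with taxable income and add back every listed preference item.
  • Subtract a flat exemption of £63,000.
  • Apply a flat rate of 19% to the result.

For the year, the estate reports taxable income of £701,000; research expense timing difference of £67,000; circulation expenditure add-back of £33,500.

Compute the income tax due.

£140,315

Standard income tax:
  £701,000 × 9% = £63,090

Book-profits minimum tax:
  Adjusted income: £701,000 + £67,000 + £33,500 = £801,500
  Less exemption £63,000 → base £738,500
  £738,500 × 19% = £140,315

£140,315 > £63,090, so the book-profits minimum tax is the binding amount.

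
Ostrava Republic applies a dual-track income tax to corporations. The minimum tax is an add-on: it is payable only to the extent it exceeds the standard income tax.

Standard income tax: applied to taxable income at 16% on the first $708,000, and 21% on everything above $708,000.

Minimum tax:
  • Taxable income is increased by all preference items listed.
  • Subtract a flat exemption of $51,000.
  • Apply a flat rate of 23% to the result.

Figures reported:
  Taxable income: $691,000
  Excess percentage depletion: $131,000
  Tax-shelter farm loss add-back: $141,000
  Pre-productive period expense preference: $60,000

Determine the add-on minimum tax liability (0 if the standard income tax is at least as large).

Standard income tax:
  $691,000 × 16% = $110,560

Minimum tax:
  Adjusted income: $691,000 + $131,000 + $141,000 + $60,000 = $1,023,000
  Less exemption $51,000 → base $972,000
  $972,000 × 23% = $223,560

Excess of minimum tax over standard income tax: $223,560 − $110,560 = $113,000.

$113,000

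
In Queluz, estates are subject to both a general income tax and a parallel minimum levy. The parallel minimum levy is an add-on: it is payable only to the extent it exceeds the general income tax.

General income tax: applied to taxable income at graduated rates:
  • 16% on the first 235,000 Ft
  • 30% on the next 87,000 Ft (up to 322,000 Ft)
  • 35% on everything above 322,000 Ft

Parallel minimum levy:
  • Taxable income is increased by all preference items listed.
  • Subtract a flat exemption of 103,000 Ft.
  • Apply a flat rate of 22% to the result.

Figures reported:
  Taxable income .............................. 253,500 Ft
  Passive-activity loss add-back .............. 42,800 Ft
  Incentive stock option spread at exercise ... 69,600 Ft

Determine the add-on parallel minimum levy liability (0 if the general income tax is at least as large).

Parallel minimum levy:
  Adjusted income: 253,500 Ft + 42,800 Ft + 69,600 Ft = 365,900 Ft
  Less exemption 103,000 Ft → base 262,900 Ft
  262,900 Ft × 22% = 57,838 Ft

General income tax:
  235,000 Ft × 16% = 37,600 Ft
  18,500 Ft × 30% = 5,550 Ft
  → 43,150 Ft

Excess of parallel minimum levy over general income tax: 57,838 Ft − 43,150 Ft = 14,688 Ft.

14,688 Ft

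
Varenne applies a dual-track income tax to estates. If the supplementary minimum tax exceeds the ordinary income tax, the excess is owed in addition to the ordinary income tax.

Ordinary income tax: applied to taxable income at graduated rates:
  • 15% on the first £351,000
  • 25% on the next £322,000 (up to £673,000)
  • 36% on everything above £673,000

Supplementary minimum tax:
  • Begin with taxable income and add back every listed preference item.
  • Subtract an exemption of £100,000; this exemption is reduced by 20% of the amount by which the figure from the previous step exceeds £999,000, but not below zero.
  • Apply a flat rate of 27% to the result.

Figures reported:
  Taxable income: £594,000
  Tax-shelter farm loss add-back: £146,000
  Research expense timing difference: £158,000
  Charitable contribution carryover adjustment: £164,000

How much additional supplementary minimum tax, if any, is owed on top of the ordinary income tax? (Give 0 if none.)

£149,742

Supplementary minimum tax:
  Adjusted income: £594,000 + £146,000 + £158,000 + £164,000 = £1,062,000
  Exemption: £100,000 − 20% × (£1,062,000 − £999,000) = £100,000 − £12,600 = £87,400
  Base: £1,062,000 − £87,400 = £974,600
  £974,600 × 27% = £263,142

Ordinary income tax:
  £351,000 × 15% = £52,650
  £243,000 × 25% = £60,750
  → £113,400

Excess of supplementary minimum tax over ordinary income tax: £263,142 − £113,400 = £149,742.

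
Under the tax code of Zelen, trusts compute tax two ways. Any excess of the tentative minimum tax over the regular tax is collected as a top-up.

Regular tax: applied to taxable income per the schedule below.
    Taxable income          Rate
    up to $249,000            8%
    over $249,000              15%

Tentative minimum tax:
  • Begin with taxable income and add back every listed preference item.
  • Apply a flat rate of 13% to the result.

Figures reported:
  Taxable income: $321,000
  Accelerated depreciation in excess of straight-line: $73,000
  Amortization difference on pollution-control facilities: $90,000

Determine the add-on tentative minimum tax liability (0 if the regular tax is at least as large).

$32,200

Tentative minimum tax:
  Adjusted income: $321,000 + $73,000 + $90,000 = $484,000
  $484,000 × 13% = $62,920

Regular tax:
  $249,000 × 8% = $19,920
  $72,000 × 15% = $10,800
  → $30,720

Excess of tentative minimum tax over regular tax: $62,920 − $30,720 = $32,200.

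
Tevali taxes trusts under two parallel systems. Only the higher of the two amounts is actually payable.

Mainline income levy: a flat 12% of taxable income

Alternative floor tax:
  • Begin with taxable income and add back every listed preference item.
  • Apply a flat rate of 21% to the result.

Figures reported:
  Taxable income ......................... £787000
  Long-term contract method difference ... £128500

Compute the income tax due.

£192255

Alternative floor tax:
  Adjusted income: £787000 + £128500 = £915500
  £915500 × 21% = £192255

Mainline income levy:
  £787000 × 12% = £94440

£192255 > £94440, so the alternative floor tax is the binding amount.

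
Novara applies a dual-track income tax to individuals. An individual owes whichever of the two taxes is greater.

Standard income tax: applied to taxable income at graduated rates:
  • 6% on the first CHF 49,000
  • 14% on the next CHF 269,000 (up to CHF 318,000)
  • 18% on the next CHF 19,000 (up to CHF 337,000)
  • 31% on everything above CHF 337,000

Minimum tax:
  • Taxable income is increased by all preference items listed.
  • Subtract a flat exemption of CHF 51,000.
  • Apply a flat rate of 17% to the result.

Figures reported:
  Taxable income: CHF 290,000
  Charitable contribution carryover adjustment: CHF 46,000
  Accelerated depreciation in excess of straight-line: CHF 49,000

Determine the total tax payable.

Minimum tax:
  Adjusted income: CHF 290,000 + CHF 46,000 + CHF 49,000 = CHF 385,000
  Less exemption CHF 51,000 → base CHF 334,000
  CHF 334,000 × 17% = CHF 56,780

Standard income tax:
  CHF 49,000 × 6% = CHF 2,940
  CHF 241,000 × 14% = CHF 33,740
  → CHF 36,680

CHF 56,780 > CHF 36,680, so the minimum tax is the binding amount.

CHF 56,780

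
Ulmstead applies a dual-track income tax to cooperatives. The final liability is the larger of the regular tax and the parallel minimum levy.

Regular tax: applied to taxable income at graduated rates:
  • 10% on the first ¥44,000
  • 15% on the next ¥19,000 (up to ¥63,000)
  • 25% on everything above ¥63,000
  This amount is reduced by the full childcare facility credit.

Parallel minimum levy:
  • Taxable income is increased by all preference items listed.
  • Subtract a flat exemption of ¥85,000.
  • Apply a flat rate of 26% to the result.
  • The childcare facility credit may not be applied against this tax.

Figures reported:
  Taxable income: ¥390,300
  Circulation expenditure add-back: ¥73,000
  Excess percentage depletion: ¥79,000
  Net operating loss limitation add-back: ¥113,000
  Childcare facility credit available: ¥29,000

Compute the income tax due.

Parallel minimum levy:
  Adjusted income: ¥390,300 + ¥73,000 + ¥79,000 + ¥113,000 = ¥655,300
  Less exemption ¥85,000 → base ¥570,300
  ¥570,300 × 26% = ¥148,278

Regular tax:
  ¥44,000 × 10% = ¥4,400
  ¥19,000 × 15% = ¥2,850
  ¥327,300 × 25% = ¥81,825
  → ¥89,075
  Less childcare facility credit ¥29,000 → ¥60,075

¥148,278 > ¥60,075, so the parallel minimum levy is the binding amount.

¥148,278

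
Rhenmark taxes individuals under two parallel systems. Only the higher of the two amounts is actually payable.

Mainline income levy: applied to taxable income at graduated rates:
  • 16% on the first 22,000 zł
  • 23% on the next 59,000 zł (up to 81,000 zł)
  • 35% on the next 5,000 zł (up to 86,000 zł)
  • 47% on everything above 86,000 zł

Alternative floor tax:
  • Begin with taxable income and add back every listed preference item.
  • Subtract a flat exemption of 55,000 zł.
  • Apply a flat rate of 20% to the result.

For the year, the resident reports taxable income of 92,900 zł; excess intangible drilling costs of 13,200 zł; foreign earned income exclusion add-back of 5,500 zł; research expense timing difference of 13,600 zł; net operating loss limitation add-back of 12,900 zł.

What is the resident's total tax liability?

22,083 zł

Mainline income levy:
  22,000 zł × 16% = 3,520 zł
  59,000 zł × 23% = 13,570 zł
  5,000 zł × 35% = 1,750 zł
  6,900 zł × 47% = 3,243 zł
  → 22,083 zł

Alternative floor tax:
  Adjusted income: 92,900 zł + 13,200 zł + 5,500 zł + 13,600 zł + 12,900 zł = 138,100 zł
  Less exemption 55,000 zł → base 83,100 zł
  83,100 zł × 20% = 16,620 zł

22,083 zł > 16,620 zł, so the mainline income levy governs.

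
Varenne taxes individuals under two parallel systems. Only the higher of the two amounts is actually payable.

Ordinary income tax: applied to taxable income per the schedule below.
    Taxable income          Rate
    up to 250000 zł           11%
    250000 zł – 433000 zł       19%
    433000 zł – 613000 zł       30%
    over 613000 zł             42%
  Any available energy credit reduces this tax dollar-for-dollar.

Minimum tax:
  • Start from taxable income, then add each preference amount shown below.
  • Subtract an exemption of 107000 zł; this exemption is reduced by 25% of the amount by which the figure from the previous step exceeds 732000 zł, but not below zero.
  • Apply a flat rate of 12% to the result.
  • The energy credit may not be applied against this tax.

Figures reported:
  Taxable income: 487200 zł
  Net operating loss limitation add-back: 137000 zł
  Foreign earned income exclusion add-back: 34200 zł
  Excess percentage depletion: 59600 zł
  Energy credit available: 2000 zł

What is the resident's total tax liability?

Minimum tax:
  Adjusted income: 487200 zł + 137000 zł + 34200 zł + 59600 zł = 718000 zł
  Exemption: 718000 zł ≤ 732000 zł, so full 107000 zł applies
  Base: 718000 zł − 107000 zł = 611000 zł
  611000 zł × 12% = 73320 zł

Ordinary income tax:
  250000 zł × 11% = 27500 zł
  183000 zł × 19% = 34770 zł
  54200 zł × 30% = 16260 zł
  → 78530 zł
  Less energy credit 2000 zł → 76530 zł

76530 zł > 73320 zł, so the ordinary income tax governs.

76530 zł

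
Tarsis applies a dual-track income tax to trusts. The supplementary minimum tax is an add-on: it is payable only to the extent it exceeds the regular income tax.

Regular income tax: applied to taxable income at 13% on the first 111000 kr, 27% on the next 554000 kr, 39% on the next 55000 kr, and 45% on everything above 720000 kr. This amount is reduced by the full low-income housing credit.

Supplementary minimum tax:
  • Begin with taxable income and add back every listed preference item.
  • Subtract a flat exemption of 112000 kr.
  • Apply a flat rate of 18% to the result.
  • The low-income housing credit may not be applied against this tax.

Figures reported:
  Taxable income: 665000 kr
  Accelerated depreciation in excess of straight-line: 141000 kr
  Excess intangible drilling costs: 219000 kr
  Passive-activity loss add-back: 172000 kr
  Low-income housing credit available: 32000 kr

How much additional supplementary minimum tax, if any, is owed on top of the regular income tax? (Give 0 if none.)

Supplementary minimum tax:
  Adjusted income: 665000 kr + 141000 kr + 219000 kr + 172000 kr = 1197000 kr
  Less exemption 112000 kr → base 1085000 kr
  1085000 kr × 18% = 195300 kr

Regular income tax:
  111000 kr × 13% = 14430 kr
  554000 kr × 27% = 149580 kr
  → 164010 kr
  Less low-income housing credit 32000 kr → 132010 kr

Excess of supplementary minimum tax over regular income tax: 195300 kr − 132010 kr = 63290 kr.

63290 kr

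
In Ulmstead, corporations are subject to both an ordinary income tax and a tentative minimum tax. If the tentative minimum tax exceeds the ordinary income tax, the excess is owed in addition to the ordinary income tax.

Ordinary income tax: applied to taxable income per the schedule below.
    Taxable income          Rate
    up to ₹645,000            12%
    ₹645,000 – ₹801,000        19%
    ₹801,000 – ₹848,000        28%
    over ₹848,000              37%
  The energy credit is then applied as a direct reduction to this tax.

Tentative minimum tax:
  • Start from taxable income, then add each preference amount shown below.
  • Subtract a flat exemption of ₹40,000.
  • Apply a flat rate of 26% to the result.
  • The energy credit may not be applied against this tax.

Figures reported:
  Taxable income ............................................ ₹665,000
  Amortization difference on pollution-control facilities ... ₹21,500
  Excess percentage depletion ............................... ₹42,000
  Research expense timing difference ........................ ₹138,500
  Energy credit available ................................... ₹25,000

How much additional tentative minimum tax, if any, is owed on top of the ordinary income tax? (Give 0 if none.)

Tentative minimum tax:
  Adjusted income: ₹665,000 + ₹21,500 + ₹42,000 + ₹138,500 = ₹867,000
  Less exemption ₹40,000 → base ₹827,000
  ₹827,000 × 26% = ₹215,020

Ordinary income tax:
  ₹645,000 × 12% = ₹77,400
  ₹20,000 × 19% = ₹3,800
  → ₹81,200
  Less energy credit ₹25,000 → ₹56,200

Excess of tentative minimum tax over ordinary income tax: ₹215,020 − ₹56,200 = ₹158,820.

₹158,820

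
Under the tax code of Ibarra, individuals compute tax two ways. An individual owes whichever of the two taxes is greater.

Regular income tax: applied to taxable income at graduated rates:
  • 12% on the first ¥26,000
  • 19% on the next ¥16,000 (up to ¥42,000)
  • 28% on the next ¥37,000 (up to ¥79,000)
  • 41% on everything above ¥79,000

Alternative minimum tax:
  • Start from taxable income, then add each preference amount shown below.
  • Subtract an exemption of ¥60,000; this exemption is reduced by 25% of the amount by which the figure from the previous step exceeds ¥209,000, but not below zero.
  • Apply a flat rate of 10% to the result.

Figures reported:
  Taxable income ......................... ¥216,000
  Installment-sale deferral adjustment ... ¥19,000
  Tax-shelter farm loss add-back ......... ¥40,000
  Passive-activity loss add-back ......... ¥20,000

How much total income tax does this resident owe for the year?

Alternative minimum tax:
  Adjusted income: ¥216,000 + ¥19,000 + ¥40,000 + ¥20,000 = ¥295,000
  Exemption: ¥60,000 − 25% × (¥295,000 − ¥209,000) = ¥60,000 − ¥21,500 = ¥38,500
  Base: ¥295,000 − ¥38,500 = ¥256,500
  ¥256,500 × 10% = ¥25,650

Regular income tax:
  ¥26,000 × 12% = ¥3,120
  ¥16,000 × 19% = ¥3,040
  ¥37,000 × 28% = ¥10,360
  ¥137,000 × 41% = ¥56,170
  → ¥72,690

¥72,690 > ¥25,650, so the regular income tax governs.

¥72,690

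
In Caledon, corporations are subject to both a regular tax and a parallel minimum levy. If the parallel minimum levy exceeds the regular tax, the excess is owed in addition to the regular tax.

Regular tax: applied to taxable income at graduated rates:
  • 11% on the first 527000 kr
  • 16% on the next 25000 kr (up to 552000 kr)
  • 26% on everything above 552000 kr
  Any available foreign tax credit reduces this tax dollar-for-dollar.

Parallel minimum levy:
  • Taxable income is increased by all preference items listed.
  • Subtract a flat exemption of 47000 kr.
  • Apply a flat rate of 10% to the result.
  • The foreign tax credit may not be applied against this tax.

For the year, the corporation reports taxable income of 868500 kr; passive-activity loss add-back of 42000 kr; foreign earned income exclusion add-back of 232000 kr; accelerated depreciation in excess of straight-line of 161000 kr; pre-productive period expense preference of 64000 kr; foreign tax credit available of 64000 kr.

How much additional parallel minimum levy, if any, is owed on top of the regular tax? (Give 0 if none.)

Regular tax:
  527000 kr × 11% = 57970 kr
  25000 kr × 16% = 4000 kr
  316500 kr × 26% = 82290 kr
  → 144260 kr
  Less foreign tax credit 64000 kr → 80260 kr

Parallel minimum levy:
  Adjusted income: 868500 kr + 42000 kr + 232000 kr + 161000 kr + 64000 kr = 1367500 kr
  Less exemption 47000 kr → base 1320500 kr
  1320500 kr × 10% = 132050 kr

Excess of parallel minimum levy over regular tax: 132050 kr − 80260 kr = 51790 kr.

51790 kr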